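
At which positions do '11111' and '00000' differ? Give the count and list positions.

Differing positions: 1, 2, 3, 4, 5. Hamming distance = 5.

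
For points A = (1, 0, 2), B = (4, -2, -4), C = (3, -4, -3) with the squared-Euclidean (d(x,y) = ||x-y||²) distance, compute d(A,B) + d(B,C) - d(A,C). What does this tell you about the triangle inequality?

d(A,B) = 3² + 2² + 6² = 49, d(B,C) = 1² + 2² + 1² = 6, d(A,C) = 2² + 4² + 5² = 45.
d(A,B) + d(B,C) - d(A,C) = 49 + 6 - 45 = 55 - 45 = 10. This is ≥ 0, so the triangle inequality holds for these points.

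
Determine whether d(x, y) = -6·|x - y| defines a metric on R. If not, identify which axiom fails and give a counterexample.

No. With c = -6 < 0, d fails non-negativity: d(9, 18) = -6·|9 - 18| = -6·9 = -54 < 0.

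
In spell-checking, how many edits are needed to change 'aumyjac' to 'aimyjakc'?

Let D[i][j] be the edit distance between the first i characters of 'aumyjac' and the first j characters of 'aimyjakc', with D[i][0] = i, D[0][j] = j, and D[i][j] = D[i-1][j-1] if the characters match, else 1 + min(D[i-1][j], D[i][j-1], D[i-1][j-1]). Filling the table (rows: prefixes of 'aumyjac', columns: prefixes of 'aimyjakc'):
     ε  a  i  m  y  j  a  k  c
  ε  0  1  2  3  4  5  6  7  8
  a  1  0  1  2  3  4  5  6  7
  u  2  1  1  2  3  4  5  6  7
  m  3  2  2  1  2  3  4  5  6
  y  4  3  3  2  1  2  3  4  5
  j  5  4  4  3  2  1  2  3  4
  a  6  5  5  4  3  2  1  2  3
  c  7  6  6  5  4  3  2  2  2
The bottom-right entry gives D[7][8] = 2, so no sequence of fewer than 2 edits works. Backtracking through the table gives one optimal edit sequence (2 edits):
  aumyjac → aimyjac (sub u→i @2)
  aimyjac → aimyjakc (ins k @7)
Edit distance = 2.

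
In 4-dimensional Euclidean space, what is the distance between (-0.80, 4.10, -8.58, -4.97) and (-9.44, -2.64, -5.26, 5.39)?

√(Σ(x_i - y_i)²) = √((-0.8 - (-9.44))² + (4.1 - (-2.64))² + (-8.58 - (-5.26))² + (-4.97 - 5.39)²)
= √(8.64² + 6.74² + (-3.32)² + (-10.36)²) = √(74.6496 + 45.4276 + 11.0224 + 107.3296) = √238.4292 ≈ 15.4412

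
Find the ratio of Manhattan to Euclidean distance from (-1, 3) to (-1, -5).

L1 = |-1 - (-1)| + |3 - (-5)| = 0 + 8 = 8
L2 = √(0² + 8²) = √64 = 8
L1 ≥ L2 always (equality iff movement is along one axis); L1 = L2 here (movement is along a single axis).
Ratio L1/L2 = 8/8 = 1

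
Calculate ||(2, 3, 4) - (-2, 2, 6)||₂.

√(Σ(x_i - y_i)²) = √((2 - (-2))² + (3 - 2)² + (4 - 6)²)
= √(4² + 1² + (-2)²) = √(16 + 1 + 4) = √21 ≈ 4.5826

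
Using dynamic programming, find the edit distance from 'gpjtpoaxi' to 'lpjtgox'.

Let D[i][j] be the edit distance between the first i characters of 'gpjtpoaxi' and the first j characters of 'lpjtgox', with D[i][0] = i, D[0][j] = j, and D[i][j] = D[i-1][j-1] if the characters match, else 1 + min(D[i-1][j], D[i][j-1], D[i-1][j-1]). Filling the table (rows: prefixes of 'gpjtpoaxi', columns: prefixes of 'lpjtgox'):
     ε  l  p  j  t  g  o  x
  ε  0  1  2  3  4  5  6  7
  g  1  1  2  3  4  4  5  6
  p  2  2  1  2  3  4  5  6
  j  3  3  2  1  2  3  4  5
  t  4  4  3  2  1  2  3  4
  p  5  5  4  3  2  2  3  4
  o  6  6  5  4  3  3  2  3
  a  7  7  6  5  4  4  3  3
  x  8  8  7  6  5  5  4  3
  i  9  9  8  7  6  6  5  4
The bottom-right entry gives D[9][7] = 4, so no sequence of fewer than 4 edits works. Backtracking through the table gives one optimal edit sequence (4 edits):
  gpjtpoaxi → lpjtpoaxi (sub g→l @1)
  lpjtpoaxi → lpjtgoaxi (sub p→g @5)
  lpjtgoaxi → lpjtgoxi (del a @7)
  lpjtgoxi → lpjtgox (del i @8)
Edit distance = 4.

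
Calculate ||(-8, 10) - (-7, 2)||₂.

√(Σ(x_i - y_i)²) = √((-8 - (-7))² + (10 - 2)²)
= √((-1)² + 8²) = √(1 + 64) = √65 ≈ 8.0623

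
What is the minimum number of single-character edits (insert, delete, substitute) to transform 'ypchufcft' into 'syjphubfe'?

Let D[i][j] be the edit distance between the first i characters of 'ypchufcft' and the first j characters of 'syjphubfe', with D[i][0] = i, D[0][j] = j, and D[i][j] = D[i-1][j-1] if the characters match, else 1 + min(D[i-1][j], D[i][j-1], D[i-1][j-1]). Filling the table (rows: prefixes of 'ypchufcft', columns: prefixes of 'syjphubfe'):
     ε  s  y  j  p  h  u  b  f  e
  ε  0  1  2  3  4  5  6  7  8  9
  y  1  1  1  2  3  4  5  6  7  8
  p  2  2  2  2  2  3  4  5  6  7
  c  3  3  3  3  3  3  4  5  6  7
  h  4  4  4  4  4  3  4  5  6  7
  u  5  5  5  5  5  4  3  4  5  6
  f  6  6  6  6  6  5  4  4  4  5
  c  7  7  7  7  7  6  5  5  5  5
  f  8  8  8  8  8  7  6  6  5  6
  t  9  9  9  9  9  8  7  7  6  6
The bottom-right entry gives D[9][9] = 6, so no sequence of fewer than 6 edits works. Backtracking through the table gives one optimal edit sequence (6 edits):
  ypchufcft → sypchufcft (ins s @1)
  sypchufcft → syjchufcft (sub p→j @3)
  syjchufcft → syjphufcft (sub c→p @4)
  syjphufcft → syjphucft (del f @7)
  syjphucft → syjphubft (sub c→b @7)
  syjphubft → syjphubfe (sub t→e @9)
Edit distance = 6.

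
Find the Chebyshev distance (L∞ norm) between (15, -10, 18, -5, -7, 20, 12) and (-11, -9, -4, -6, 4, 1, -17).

max(|x_i - y_i|) = max(|15 - (-11)|, |-10 - (-9)|, |18 - (-4)|, |-5 - (-6)|, |-7 - 4|, |20 - 1|, |12 - (-17)|) = max(26, 1, 22, 1, 11, 19, 29) = 29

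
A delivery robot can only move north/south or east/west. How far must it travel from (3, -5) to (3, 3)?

Σ|x_i - y_i| = |3 - 3| + |-5 - 3| = 0 + 8 = 8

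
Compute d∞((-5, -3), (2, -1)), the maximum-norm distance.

max(|x_i - y_i|) = max(|-5 - 2|, |-3 - (-1)|) = max(7, 2) = 7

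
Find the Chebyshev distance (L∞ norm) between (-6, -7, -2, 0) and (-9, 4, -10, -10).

max(|x_i - y_i|) = max(|-6 - (-9)|, |-7 - 4|, |-2 - (-10)|, |0 - (-10)|) = max(3, 11, 8, 10) = 11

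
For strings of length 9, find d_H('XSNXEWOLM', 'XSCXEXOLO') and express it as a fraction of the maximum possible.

Differing positions: 3, 6, 9. Hamming distance = 3. The maximum possible Hamming distance for length-9 strings is 9, so d_H/9 = 3/9 ≈ 0.3333.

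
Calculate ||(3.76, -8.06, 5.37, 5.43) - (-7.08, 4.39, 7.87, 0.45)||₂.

√(Σ(x_i - y_i)²) = √((3.76 - (-7.08))² + (-8.06 - 4.39)² + (5.37 - 7.87)² + (5.43 - 0.45)²)
= √(10.84² + (-12.45)² + (-2.5)² + 4.98²) = √(117.5056 + 155.0025 + 6.25 + 24.8004) = √303.5585 ≈ 17.4229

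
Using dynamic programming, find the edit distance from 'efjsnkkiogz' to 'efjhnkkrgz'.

Let D[i][j] be the edit distance between the first i characters of 'efjsnkkiogz' and the first j characters of 'efjhnkkrgz', with D[i][0] = i, D[0][j] = j, and D[i][j] = D[i-1][j-1] if the characters match, else 1 + min(D[i-1][j], D[i][j-1], D[i-1][j-1]). Filling the table (rows: prefixes of 'efjsnkkiogz', columns: prefixes of 'efjhnkkrgz'):
     ε  e  f  j  h  n  k  k  r  g  z
  ε  0  1  2  3  4  5  6  7  8  9 10
  e  1  0  1  2  3  4  5  6  7  8  9
  f  2  1  0  1  2  3  4  5  6  7  8
  j  3  2  1  0  1  2  3  4  5  6  7
  s  4  3  2  1  1  2  3  4  5  6  7
  n  5  4  3  2  2  1  2  3  4  5  6
  k  6  5  4  3  3  2  1  2  3  4  5
  k  7  6  5  4  4  3  2  1  2  3  4
  i  8  7  6  5  5  4  3  2  2  3  4
  o  9  8  7  6  6  5  4  3  3  3  4
  g 10  9  8  7  7  6  5  4  4  3  4
  z 11 10  9  8  8  7  6  5  5  4  3
The bottom-right entry gives D[11][10] = 3, so no sequence of fewer than 3 edits works. Backtracking through the table gives one optimal edit sequence (3 edits):
  efjsnkkiogz → efjhnkkiogz (sub s→h @4)
  efjhnkkiogz → efjhnkkogz (del i @8)
  efjhnkkogz → efjhnkkrgz (sub o→r @8)
Edit distance = 3.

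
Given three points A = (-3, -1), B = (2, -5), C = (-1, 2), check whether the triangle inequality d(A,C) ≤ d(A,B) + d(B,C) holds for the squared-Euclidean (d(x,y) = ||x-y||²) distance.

d(A,B) = 5² + 4² = 41, d(B,C) = 3² + 7² = 58, d(A,C) = 2² + 3² = 13.
d(A,C) = 13 ≤ 41 + 58 = 99. Triangle inequality is satisfied.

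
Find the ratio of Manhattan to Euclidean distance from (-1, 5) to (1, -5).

L1 = |-1 - 1| + |5 - (-5)| = 2 + 10 = 12
L2 = √(2² + 10²) = √104 ≈ 10.198
L1 ≥ L2 always (equality iff movement is along one axis); L1 > L2 here.
Ratio L1/L2 = 12/√104 ≈ 1.1767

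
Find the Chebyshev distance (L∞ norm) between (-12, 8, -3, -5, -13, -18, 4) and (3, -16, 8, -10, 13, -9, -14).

max(|x_i - y_i|) = max(|-12 - 3|, |8 - (-16)|, |-3 - 8|, |-5 - (-10)|, |-13 - 13|, |-18 - (-9)|, |4 - (-14)|) = max(15, 24, 11, 5, 26, 9, 18) = 26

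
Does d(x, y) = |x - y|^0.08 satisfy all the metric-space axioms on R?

Yes. With 0 < p = 0.08 ≤ 1, d(x,y) = |x-y|^0.08 is a metric on R. Non-negativity and symmetry are immediate; |x-y|^0.08 = 0 ⟺ |x-y| = 0 ⟺ x = y. For the triangle inequality, the function t ↦ t^0.08 is subadditive on [0,∞) when p ≤ 1, so |x-z|^0.08 ≤ (|x-y| + |y-z|)^0.08 ≤ |x-y|^0.08 + |y-z|^0.08.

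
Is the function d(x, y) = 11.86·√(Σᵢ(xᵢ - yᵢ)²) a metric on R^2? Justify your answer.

Yes. The L2 (Euclidean) norm induces a metric on R^2, and multiplying a metric by a positive constant 11.86 > 0 preserves all four axioms: non-negativity (11.86·||x-y|| ≥ 0), identity (11.86·||x-y|| = 0 ⟺ ||x-y|| = 0 ⟺ x = y), symmetry (||x-y|| = ||y-x||), and the triangle inequality (11.86·||x-z|| ≤ 11.86·||x-y|| + 11.86·||y-z||). So d is a metric.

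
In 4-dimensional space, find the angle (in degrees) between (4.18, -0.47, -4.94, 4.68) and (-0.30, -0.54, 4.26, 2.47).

With u = (4.18, -0.47, -4.94, 4.68), v = (-0.30, -0.54, 4.26, 2.47):
u·v = 4.18·(-0.3) + (-0.47)·(-0.54) + (-4.94)·4.26 + 4.68·2.47 = (-1.254) + 0.2538 + (-21.0444) + 11.5596 = -10.485.
|u| = √(4.18² + (-0.47)² + (-4.94)² + 4.68²) = √(17.4724 + 0.2209 + 24.4036 + 21.9024) = √63.9993, |v| = √((-0.3)² + (-0.54)² + 4.26² + 2.47²) = √(0.09 + 0.2916 + 18.1476 + 6.1009) = √24.6301.
cos θ = (u·v)/(|u||v|) = -10.485/(√63.9993·√24.6301) ≈ -0.264087
θ = arccos(-0.264087) ≈ 105.31°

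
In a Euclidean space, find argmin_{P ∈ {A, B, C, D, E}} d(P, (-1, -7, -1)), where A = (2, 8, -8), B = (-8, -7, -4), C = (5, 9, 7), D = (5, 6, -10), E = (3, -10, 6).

Distances: d(A) ≈ 16.8226, d(B) ≈ 7.6158, d(C) ≈ 18.868, d(D) ≈ 16.9115, d(E) ≈ 8.6023. Nearest: B = (-8, -7, -4) with distance 7.6158.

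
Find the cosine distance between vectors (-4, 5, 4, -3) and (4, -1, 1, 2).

With u = (-4, 5, 4, -3), v = (4, -1, 1, 2):
u·v = (-4)·4 + 5·(-1) + 4·1 + (-3)·2 = (-16) + (-5) + 4 + (-6) = -23.
|u| = √((-4)² + 5² + 4² + (-3)²) = √66, |v| = √(4² + (-1)² + 1² + 2²) = √22, so |u||v| = √(66·22) = √1452.
cos θ = (u·v)/(|u||v|) = -23/√1452 ≈ -0.6036
Cosine distance = 1 - cos θ ≈ 1 - (-0.6036) = 1.6036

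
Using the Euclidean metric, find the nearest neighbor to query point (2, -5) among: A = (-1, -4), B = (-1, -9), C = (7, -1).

Distances: d(A) ≈ 3.1623, d(B) = 5, d(C) ≈ 6.4031. Nearest: A = (-1, -4) with distance 3.1623.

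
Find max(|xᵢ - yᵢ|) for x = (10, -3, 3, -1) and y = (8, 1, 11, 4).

max(|x_i - y_i|) = max(|10 - 8|, |-3 - 1|, |3 - 11|, |-1 - 4|) = max(2, 4, 8, 5) = 8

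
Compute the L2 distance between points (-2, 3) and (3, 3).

(Σ|x_i - y_i|^2)^(1/2) = (|-2 - 3|^2 + |3 - 3|^2)^(1/2)
= (5^2 + 0^2)^(1/2) = (25 + 0)^(1/2) = (25)^(1/2) = 5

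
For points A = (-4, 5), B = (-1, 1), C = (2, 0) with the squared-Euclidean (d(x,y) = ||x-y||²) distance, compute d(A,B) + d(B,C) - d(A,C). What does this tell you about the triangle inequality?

d(A,B) = 3² + 4² = 25, d(B,C) = 3² + 1² = 10, d(A,C) = 6² + 5² = 61.
d(A,B) + d(B,C) - d(A,C) = 25 + 10 - 61 = 35 - 61 = -26. This is < 0, so the triangle inequality FAILS for these points (squared-Euclidean is not a metric).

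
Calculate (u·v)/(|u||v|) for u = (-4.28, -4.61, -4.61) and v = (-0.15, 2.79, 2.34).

With u = (-4.28, -4.61, -4.61), v = (-0.15, 2.79, 2.34):
u·v = (-4.28)·(-0.15) + (-4.61)·2.79 + (-4.61)·2.34 = 0.642 + (-12.8619) + (-10.7874) = -23.0073.
|u| = √((-4.28)² + (-4.61)² + (-4.61)²) = √(18.3184 + 21.2521 + 21.2521) = √60.8226, |v| = √((-0.15)² + 2.79² + 2.34²) = √(0.0225 + 7.7841 + 5.4756) = √13.2822.
cos θ = (u·v)/(|u||v|) = -23.0073/(√60.8226·√13.2822) ≈ -0.8095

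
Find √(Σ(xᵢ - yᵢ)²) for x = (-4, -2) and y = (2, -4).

√(Σ(x_i - y_i)²) = √((-4 - 2)² + (-2 - (-4))²)
= √((-6)² + 2²) = √(36 + 4) = √40 ≈ 6.3246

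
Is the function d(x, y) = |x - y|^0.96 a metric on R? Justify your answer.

Yes. With 0 < p = 0.96 ≤ 1, d(x,y) = |x-y|^0.96 is a metric on R. Non-negativity and symmetry are immediate; |x-y|^0.96 = 0 ⟺ |x-y| = 0 ⟺ x = y. For the triangle inequality, the function t ↦ t^0.96 is subadditive on [0,∞) when p ≤ 1, so |x-z|^0.96 ≤ (|x-y| + |y-z|)^0.96 ≤ |x-y|^0.96 + |y-z|^0.96.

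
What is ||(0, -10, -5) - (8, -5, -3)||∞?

max(|x_i - y_i|) = max(|0 - 8|, |-10 - (-5)|, |-5 - (-3)|) = max(8, 5, 2) = 8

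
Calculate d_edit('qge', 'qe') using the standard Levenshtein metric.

Let D[i][j] be the edit distance between the first i characters of 'qge' and the first j characters of 'qe', with D[i][0] = i, D[0][j] = j, and D[i][j] = D[i-1][j-1] if the characters match, else 1 + min(D[i-1][j], D[i][j-1], D[i-1][j-1]). Filling the table (rows: prefixes of 'qge', columns: prefixes of 'qe'):
     ε  q  e
  ε  0  1  2
  q  1  0  1
  g  2  1  1
  e  3  2  1
The bottom-right entry gives D[3][2] = 1, so no sequence of fewer than 1 edit works. Backtracking through the table gives one optimal edit sequence (1 edit):
  qge → qe (del g @2)
Edit distance = 1.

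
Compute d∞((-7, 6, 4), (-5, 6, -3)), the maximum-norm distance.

max(|x_i - y_i|) = max(|-7 - (-5)|, |6 - 6|, |4 - (-3)|) = max(2, 0, 7) = 7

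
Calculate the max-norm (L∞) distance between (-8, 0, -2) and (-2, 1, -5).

max(|x_i - y_i|) = max(|-8 - (-2)|, |0 - 1|, |-2 - (-5)|) = max(6, 1, 3) = 6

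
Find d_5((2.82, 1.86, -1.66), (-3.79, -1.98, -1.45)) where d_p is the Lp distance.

(Σ|x_i - y_i|^5)^(1/5) = (|2.82 - (-3.79)|^5 + |1.86 - (-1.98)|^5 + |-1.66 - (-1.45)|^5)^(1/5)
= (6.61^5 + 3.84^5 + 0.21^5)^(1/5) ≈ (12618.4874 + 834.9416 + 0.0004)^(1/5) = (13453.4294)^(1/5) ≈ 6.6952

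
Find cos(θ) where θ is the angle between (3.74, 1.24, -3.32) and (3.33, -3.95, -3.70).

With u = (3.74, 1.24, -3.32), v = (3.33, -3.95, -3.70):
u·v = 3.74·3.33 + 1.24·(-3.95) + (-3.32)·(-3.7) = 12.4542 + (-4.898) + 12.284 = 19.8402.
|u| = √(3.74² + 1.24² + (-3.32)²) = √(13.9876 + 1.5376 + 11.0224) = √26.5476, |v| = √(3.33² + (-3.95)² + (-3.7)²) = √(11.0889 + 15.6025 + 13.69) = √40.3814.
cos θ = (u·v)/(|u||v|) = 19.8402/(√26.5476·√40.3814) ≈ 0.606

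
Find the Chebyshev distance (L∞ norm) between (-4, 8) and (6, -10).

max(|x_i - y_i|) = max(|-4 - 6|, |8 - (-10)|) = max(10, 18) = 18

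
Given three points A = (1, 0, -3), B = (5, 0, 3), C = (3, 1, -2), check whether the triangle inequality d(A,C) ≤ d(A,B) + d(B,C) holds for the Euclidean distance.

d(A,B) = √(4² + 0² + 6²) = √52 ≈ 7.2111, d(B,C) = √(2² + 1² + 5²) = √30 ≈ 5.4772, d(A,C) = √(2² + 1² + 1²) = √6 ≈ 2.4495.
d(A,C) ≈ 2.4495 ≤ 7.2111 + 5.4772 = 12.6883. Triangle inequality is satisfied.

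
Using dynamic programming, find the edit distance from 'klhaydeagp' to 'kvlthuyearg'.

Let D[i][j] be the edit distance between the first i characters of 'klhaydeagp' and the first j characters of 'kvlthuyearg', with D[i][0] = i, D[0][j] = j, and D[i][j] = D[i-1][j-1] if the characters match, else 1 + min(D[i-1][j], D[i][j-1], D[i-1][j-1]). Filling the table (rows: prefixes of 'klhaydeagp', columns: prefixes of 'kvlthuyearg'):
     ε  k  v  l  t  h  u  y  e  a  r  g
  ε  0  1  2  3  4  5  6  7  8  9 10 11
  k  1  0  1  2  3  4  5  6  7  8  9 10
  l  2  1  1  1  2  3  4  5  6  7  8  9
  h  3  2  2  2  2  2  3  4  5  6  7  8
  a  4  3  3  3  3  3  3  4  5  5  6  7
  y  5  4  4  4  4  4  4  3  4  5  6  7
  d  6  5  5  5  5  5  5  4  4  5  6  7
  e  7  6  6  6  6  6  6  5  4  5  6  7
  a  8  7  7  7  7  7  7  6  5  4  5  6
  g  9  8  8  8  8  8  8  7  6  5  5  5
  p 10  9  9  9  9  9  9  8  7  6  6  6
The bottom-right entry gives D[10][11] = 6, so no sequence of fewer than 6 edits works. Backtracking through the table gives one optimal edit sequence (6 edits):
  klhaydeagp → kvlhaydeagp (ins v @2)
  kvlhaydeagp → kvlthaydeagp (ins t @4)
  kvlthaydeagp → kvlthuydeagp (sub a→u @6)
  kvlthuydeagp → kvlthuyeagp (del d @8)
  kvlthuyeagp → kvlthuyearp (sub g→r @10)
  kvlthuyearp → kvlthuyearg (sub p→g @11)
Edit distance = 6.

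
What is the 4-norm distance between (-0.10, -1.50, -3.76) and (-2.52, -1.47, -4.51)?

(Σ|x_i - y_i|^4)^(1/4) = (|-0.1 - (-2.52)|^4 + |-1.5 - (-1.47)|^4 + |-3.76 - (-4.51)|^4)^(1/4)
= (2.42^4 + 0.03^4 + 0.75^4)^(1/4) ≈ (34.2974 + 0 + 0.3164)^(1/4) = (34.6138)^(1/4) ≈ 2.4256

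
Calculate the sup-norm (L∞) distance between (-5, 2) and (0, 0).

max(|x_i - y_i|) = max(|-5 - 0|, |2 - 0|) = max(5, 2) = 5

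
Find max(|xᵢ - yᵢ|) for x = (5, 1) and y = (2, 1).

max(|x_i - y_i|) = max(|5 - 2|, |1 - 1|) = max(3, 0) = 3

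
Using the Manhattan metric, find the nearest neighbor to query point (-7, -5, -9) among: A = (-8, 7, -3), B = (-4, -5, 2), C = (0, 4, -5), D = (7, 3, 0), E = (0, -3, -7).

Distances: d(A) = 19, d(B) = 14, d(C) = 20, d(D) = 31, d(E) = 11. Nearest: E = (0, -3, -7) with distance 11.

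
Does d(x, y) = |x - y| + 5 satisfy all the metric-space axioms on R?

No. d fails identity of indiscernibles (specifically d(x,x) = 0): d(-8, -8) = |-8 - (-8)| + 5 = 0 + 5 = 5 ≠ 0.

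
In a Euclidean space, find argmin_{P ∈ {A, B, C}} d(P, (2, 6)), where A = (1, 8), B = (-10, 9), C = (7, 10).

Distances: d(A) ≈ 2.2361, d(B) ≈ 12.3693, d(C) ≈ 6.4031. Nearest: A = (1, 8) with distance 2.2361.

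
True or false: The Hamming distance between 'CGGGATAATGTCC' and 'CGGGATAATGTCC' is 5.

Differing positions: none. Hamming distance = 0, so the claim that d_H = 5 is false.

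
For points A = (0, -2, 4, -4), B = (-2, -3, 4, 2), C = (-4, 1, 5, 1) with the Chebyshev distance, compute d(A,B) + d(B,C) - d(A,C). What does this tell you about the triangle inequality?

d(A,B) = max(2, 1, 0, 6) = 6, d(B,C) = max(2, 4, 1, 1) = 4, d(A,C) = max(4, 3, 1, 5) = 5.
d(A,B) + d(B,C) - d(A,C) = 6 + 4 - 5 = 10 - 5 = 5. This is ≥ 0, so the triangle inequality holds for these points.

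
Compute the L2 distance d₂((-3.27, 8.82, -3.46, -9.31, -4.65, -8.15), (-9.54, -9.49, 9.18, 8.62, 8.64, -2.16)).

√(Σ(x_i - y_i)²) = √((-3.27 - (-9.54))² + (8.82 - (-9.49))² + (-3.46 - 9.18)² + (-9.31 - 8.62)² + (-4.65 - 8.64)² + (-8.15 - (-2.16))²)
= √(6.27² + 18.31² + (-12.64)² + (-17.93)² + (-13.29)² + (-5.99)²) = √(39.3129 + 335.2561 + 159.7696 + 321.4849 + 176.6241 + 35.8801) = √1068.3277 ≈ 32.6853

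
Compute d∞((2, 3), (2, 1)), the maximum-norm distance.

max(|x_i - y_i|) = max(|2 - 2|, |3 - 1|) = max(0, 2) = 2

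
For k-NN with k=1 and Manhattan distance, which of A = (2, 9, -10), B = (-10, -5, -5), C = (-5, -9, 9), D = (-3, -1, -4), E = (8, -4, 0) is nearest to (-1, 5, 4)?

Distances: d(A) = 21, d(B) = 28, d(C) = 23, d(D) = 16, d(E) = 22. Nearest: D = (-3, -1, -4) with distance 16.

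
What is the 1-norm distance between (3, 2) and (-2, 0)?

Σ|x_i - y_i| = |3 - (-2)| + |2 - 0| = 5 + 2 = 7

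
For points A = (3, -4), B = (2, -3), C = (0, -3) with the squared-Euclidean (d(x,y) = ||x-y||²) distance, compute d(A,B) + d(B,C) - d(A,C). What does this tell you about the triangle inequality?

d(A,B) = 1² + 1² = 2, d(B,C) = 2² + 0² = 4, d(A,C) = 3² + 1² = 10.
d(A,B) + d(B,C) - d(A,C) = 2 + 4 - 10 = 6 - 10 = -4. This is < 0, so the triangle inequality FAILS for these points (squared-Euclidean is not a metric).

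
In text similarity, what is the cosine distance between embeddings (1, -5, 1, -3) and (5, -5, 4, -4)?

With u = (1, -5, 1, -3), v = (5, -5, 4, -4):
u·v = 1·5 + (-5)·(-5) + 1·4 + (-3)·(-4) = 5 + 25 + 4 + 12 = 46.
|u| = √(1² + (-5)² + 1² + (-3)²) = √36, |v| = √(5² + (-5)² + 4² + (-4)²) = √82, so |u||v| = √(36·82) = √2952.
cos θ = (u·v)/(|u||v|) = 46/√2952 ≈ 0.8466
Cosine distance = 1 - cos θ ≈ 1 - 0.8466 = 0.1534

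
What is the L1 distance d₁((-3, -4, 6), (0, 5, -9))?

Σ|x_i - y_i| = |-3 - 0| + |-4 - 5| + |6 - (-9)| = 3 + 9 + 15 = 27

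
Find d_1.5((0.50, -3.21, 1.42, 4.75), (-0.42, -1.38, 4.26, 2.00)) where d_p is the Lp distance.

(Σ|x_i - y_i|^1.5)^(1/1.5) = (|0.5 - (-0.42)|^1.5 + |-3.21 - (-1.38)|^1.5 + |1.42 - 4.26|^1.5 + |4.75 - 2|^1.5)^(1/1.5)
= (0.92^1.5 + 1.83^1.5 + 2.84^1.5 + 2.75^1.5)^(1/1.5) ≈ (0.8824 + 2.4756 + 4.7861 + 4.5604)^(1/1.5) = (12.7045)^(1/1.5) ≈ 5.4447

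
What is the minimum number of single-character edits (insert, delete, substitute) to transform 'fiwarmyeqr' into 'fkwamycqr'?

Let D[i][j] be the edit distance between the first i characters of 'fiwarmyeqr' and the first j characters of 'fkwamycqr', with D[i][0] = i, D[0][j] = j, and D[i][j] = D[i-1][j-1] if the characters match, else 1 + min(D[i-1][j], D[i][j-1], D[i-1][j-1]). Filling the table (rows: prefixes of 'fiwarmyeqr', columns: prefixes of 'fkwamycqr'):
     ε  f  k  w  a  m  y  c  q  r
  ε  0  1  2  3  4  5  6  7  8  9
  f  1  0  1  2  3  4  5  6  7  8
  i  2  1  1  2  3  4  5  6  7  8
  w  3  2  2  1  2  3  4  5  6  7
  a  4  3  3  2  1  2  3  4  5  6
  r  5  4  4  3  2  2  3  4  5  5
  m  6  5  5  4  3  2  3  4  5  6
  y  7  6  6  5  4  3  2  3  4  5
  e  8  7  7  6  5  4  3  3  4  5
  q  9  8  8  7  6  5  4  4  3  4
  r 10  9  9  8  7  6  5  5  4  3
The bottom-right entry gives D[10][9] = 3, so no sequence of fewer than 3 edits works. Backtracking through the table gives one optimal edit sequence (3 edits):
  fiwarmyeqr → fkwarmyeqr (sub i→k @2)
  fkwarmyeqr → fkwamyeqr (del r @5)
  fkwamyeqr → fkwamycqr (sub e→c @7)
Edit distance = 3.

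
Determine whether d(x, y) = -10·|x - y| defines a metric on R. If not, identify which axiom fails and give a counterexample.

No. With c = -10 < 0, d fails non-negativity: d(9, 12) = -10·|9 - 12| = -10·3 = -30 < 0.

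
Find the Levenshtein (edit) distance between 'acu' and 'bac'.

Let D[i][j] be the edit distance between the first i characters of 'acu' and the first j characters of 'bac', with D[i][0] = i, D[0][j] = j, and D[i][j] = D[i-1][j-1] if the characters match, else 1 + min(D[i-1][j], D[i][j-1], D[i-1][j-1]). Filling the table (rows: prefixes of 'acu', columns: prefixes of 'bac'):
     ε  b  a  c
  ε  0  1  2  3
  a  1  1  1  2
  c  2  2  2  1
  u  3  3  3  2
The bottom-right entry gives D[3][3] = 2, so no sequence of fewer than 2 edits works. Backtracking through the table gives one optimal edit sequence (2 edits):
  acu → bacu (ins b @1)
  bacu → bac (del u @4)
Edit distance = 2.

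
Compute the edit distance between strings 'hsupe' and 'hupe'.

Let D[i][j] be the edit distance between the first i characters of 'hsupe' and the first j characters of 'hupe', with D[i][0] = i, D[0][j] = j, and D[i][j] = D[i-1][j-1] if the characters match, else 1 + min(D[i-1][j], D[i][j-1], D[i-1][j-1]). Filling the table (rows: prefixes of 'hsupe', columns: prefixes of 'hupe'):
     ε  h  u  p  e
  ε  0  1  2  3  4
  h  1  0  1  2  3
  s  2  1  1  2  3
  u  3  2  1  2  3
  p  4  3  2  1  2
  e  5  4  3  2  1
The bottom-right entry gives D[5][4] = 1, so no sequence of fewer than 1 edit works. Backtracking through the table gives one optimal edit sequence (1 edit):
  hsupe → hupe (del s @2)
Edit distance = 1.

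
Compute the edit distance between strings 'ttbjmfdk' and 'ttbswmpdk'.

Let D[i][j] be the edit distance between the first i characters of 'ttbjmfdk' and the first j characters of 'ttbswmpdk', with D[i][0] = i, D[0][j] = j, and D[i][j] = D[i-1][j-1] if the characters match, else 1 + min(D[i-1][j], D[i][j-1], D[i-1][j-1]). Filling the table (rows: prefixes of 'ttbjmfdk', columns: prefixes of 'ttbswmpdk'):
     ε  t  t  b  s  w  m  p  d  k
  ε  0  1  2  3  4  5  6  7  8  9
  t  1  0  1  2  3  4  5  6  7  8
  t  2  1  0  1  2  3  4  5  6  7
  b  3  2  1  0  1  2  3  4  5  6
  j  4  3  2  1  1  2  3  4  5  6
  m  5  4  3  2  2  2  2  3  4  5
  f  6  5  4  3  3  3  3  3  4  5
  d  7  6  5  4  4  4  4  4  3  4
  k  8  7  6  5  5  5  5  5  4  3
The bottom-right entry gives D[8][9] = 3, so no sequence of fewer than 3 edits works. Backtracking through the table gives one optimal edit sequence (3 edits):
  ttbjmfdk → ttbsjmfdk (ins s @4)
  ttbsjmfdk → ttbswmfdk (sub j→w @5)
  ttbswmfdk → ttbswmpdk (sub f→p @7)
Edit distance = 3.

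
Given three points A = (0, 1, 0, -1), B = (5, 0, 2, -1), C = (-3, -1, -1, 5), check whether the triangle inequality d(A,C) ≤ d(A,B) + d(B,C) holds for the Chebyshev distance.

d(A,B) = max(5, 1, 2, 0) = 5, d(B,C) = max(8, 1, 3, 6) = 8, d(A,C) = max(3, 2, 1, 6) = 6.
d(A,C) = 6 ≤ 5 + 8 = 13. Triangle inequality is satisfied.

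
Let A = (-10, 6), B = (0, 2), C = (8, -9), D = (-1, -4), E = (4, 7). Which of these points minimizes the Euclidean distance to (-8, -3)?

Distances: d(A) ≈ 9.2195, d(B) ≈ 9.434, d(C) ≈ 17.088, d(D) ≈ 7.0711, d(E) ≈ 15.6205. Nearest: D = (-1, -4) with distance 7.0711.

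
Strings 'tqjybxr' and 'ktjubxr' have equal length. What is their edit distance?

Let D[i][j] be the edit distance between the first i characters of 'tqjybxr' and the first j characters of 'ktjubxr', with D[i][0] = i, D[0][j] = j, and D[i][j] = D[i-1][j-1] if the characters match, else 1 + min(D[i-1][j], D[i][j-1], D[i-1][j-1]). Filling the table (rows: prefixes of 'tqjybxr', columns: prefixes of 'ktjubxr'):
     ε  k  t  j  u  b  x  r
  ε  0  1  2  3  4  5  6  7
  t  1  1  1  2  3  4  5  6
  q  2  2  2  2  3  4  5  6
  j  3  3  3  2  3  4  5  6
  y  4  4  4  3  3  4  5  6
  b  5  5  5  4  4  3  4  5
  x  6  6  6  5  5  4  3  4
  r  7  7  7  6  6  5  4  3
The bottom-right entry gives D[7][7] = 3, so no sequence of fewer than 3 edits works. Backtracking through the table gives one optimal edit sequence (3 edits):
  tqjybxr → kqjybxr (sub t→k @1)
  kqjybxr → ktjybxr (sub q→t @2)
  ktjybxr → ktjubxr (sub y→u @4)
Edit distance = 3.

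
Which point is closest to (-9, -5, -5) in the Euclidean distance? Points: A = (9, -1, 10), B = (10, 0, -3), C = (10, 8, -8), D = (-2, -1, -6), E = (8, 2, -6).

Distances: d(A) ≈ 23.7697, d(B) ≈ 19.7484, d(C) ≈ 23.2164, d(D) ≈ 8.124, d(E) ≈ 18.412. Nearest: D = (-2, -1, -6) with distance 8.124.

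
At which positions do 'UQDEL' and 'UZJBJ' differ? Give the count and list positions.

Differing positions: 2, 3, 4, 5. Hamming distance = 4.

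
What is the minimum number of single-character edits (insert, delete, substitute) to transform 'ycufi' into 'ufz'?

Let D[i][j] be the edit distance between the first i characters of 'ycufi' and the first j characters of 'ufz', with D[i][0] = i, D[0][j] = j, and D[i][j] = D[i-1][j-1] if the characters match, else 1 + min(D[i-1][j], D[i][j-1], D[i-1][j-1]). Filling the table (rows: prefixes of 'ycufi', columns: prefixes of 'ufz'):
     ε  u  f  z
  ε  0  1  2  3
  y  1  1  2  3
  c  2  2  2  3
  u  3  2  3  3
  f  4  3  2  3
  i  5  4  3  3
The bottom-right entry gives D[5][3] = 3, so no sequence of fewer than 3 edits works. Backtracking through the table gives one optimal edit sequence (3 edits):
  ycufi → cufi (del y @1)
  cufi → ufi (del c @1)
  ufi → ufz (sub i→z @3)
Edit distance = 3.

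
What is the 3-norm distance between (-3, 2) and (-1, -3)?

(Σ|x_i - y_i|^3)^(1/3) = (|-3 - (-1)|^3 + |2 - (-3)|^3)^(1/3)
= (2^3 + 5^3)^(1/3) = (8 + 125)^(1/3) = (133)^(1/3) ≈ 5.1045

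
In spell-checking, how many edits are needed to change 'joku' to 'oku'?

Let D[i][j] be the edit distance between the first i characters of 'joku' and the first j characters of 'oku', with D[i][0] = i, D[0][j] = j, and D[i][j] = D[i-1][j-1] if the characters match, else 1 + min(D[i-1][j], D[i][j-1], D[i-1][j-1]). Filling the table (rows: prefixes of 'joku', columns: prefixes of 'oku'):
     ε  o  k  u
  ε  0  1  2  3
  j  1  1  2  3
  o  2  1  2  3
  k  3  2  1  2
  u  4  3  2  1
The bottom-right entry gives D[4][3] = 1, so no sequence of fewer than 1 edit works. Backtracking through the table gives one optimal edit sequence (1 edit):
  joku → oku (del j @1)
Edit distance = 1.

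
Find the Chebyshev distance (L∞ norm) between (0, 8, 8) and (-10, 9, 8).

max(|x_i - y_i|) = max(|0 - (-10)|, |8 - 9|, |8 - 8|) = max(10, 1, 0) = 10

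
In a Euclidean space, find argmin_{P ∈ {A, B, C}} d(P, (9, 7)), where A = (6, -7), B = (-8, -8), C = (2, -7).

Distances: d(A) ≈ 14.3178, d(B) ≈ 22.6716, d(C) ≈ 15.6525. Nearest: A = (6, -7) with distance 14.3178.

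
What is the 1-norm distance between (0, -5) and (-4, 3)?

Σ|x_i - y_i| = |0 - (-4)| + |-5 - 3| = 4 + 8 = 12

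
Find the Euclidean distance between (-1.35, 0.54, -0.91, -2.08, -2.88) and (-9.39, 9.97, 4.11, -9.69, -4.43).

√(Σ(x_i - y_i)²) = √((-1.35 - (-9.39))² + (0.54 - 9.97)² + (-0.91 - 4.11)² + (-2.08 - (-9.69))² + (-2.88 - (-4.43))²)
= √(8.04² + (-9.43)² + (-5.02)² + 7.61² + 1.55²) = √(64.6416 + 88.9249 + 25.2004 + 57.9121 + 2.4025) = √239.0815 ≈ 15.4623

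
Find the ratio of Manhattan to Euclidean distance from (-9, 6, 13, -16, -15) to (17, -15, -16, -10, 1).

L1 = |-9 - 17| + |6 - (-15)| + |13 - (-16)| + |-16 - (-10)| + |-15 - 1| = 26 + 21 + 29 + 6 + 16 = 98
L2 = √(26² + 21² + 29² + 6² + 16²) = √2250 ≈ 47.4342
L1 ≥ L2 always (equality iff movement is along one axis); L1 > L2 here.
Ratio L1/L2 = 98/√2250 ≈ 2.066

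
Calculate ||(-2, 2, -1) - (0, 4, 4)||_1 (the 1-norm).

Σ|x_i - y_i| = |-2 - 0| + |2 - 4| + |-1 - 4| = 2 + 2 + 5 = 9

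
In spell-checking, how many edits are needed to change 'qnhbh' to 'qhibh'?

Let D[i][j] be the edit distance between the first i characters of 'qnhbh' and the first j characters of 'qhibh', with D[i][0] = i, D[0][j] = j, and D[i][j] = D[i-1][j-1] if the characters match, else 1 + min(D[i-1][j], D[i][j-1], D[i-1][j-1]). Filling the table (rows: prefixes of 'qnhbh', columns: prefixes of 'qhibh'):
     ε  q  h  i  b  h
  ε  0  1  2  3  4  5
  q  1  0  1  2  3  4
  n  2  1  1  2  3  4
  h  3  2  1  2  3  3
  b  4  3  2  2  2  3
  h  5  4  3  3  3  2
The bottom-right entry gives D[5][5] = 2, so no sequence of fewer than 2 edits works. Backtracking through the table gives one optimal edit sequence (2 edits):
  qnhbh → qhhbh (sub n→h @2)
  qhhbh → qhibh (sub h→i @3)
Edit distance = 2.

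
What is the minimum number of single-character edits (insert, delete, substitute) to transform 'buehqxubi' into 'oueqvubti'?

Let D[i][j] be the edit distance between the first i characters of 'buehqxubi' and the first j characters of 'oueqvubti', with D[i][0] = i, D[0][j] = j, and D[i][j] = D[i-1][j-1] if the characters match, else 1 + min(D[i-1][j], D[i][j-1], D[i-1][j-1]). Filling the table (rows: prefixes of 'buehqxubi', columns: prefixes of 'oueqvubti'):
     ε  o  u  e  q  v  u  b  t  i
  ε  0  1  2  3  4  5  6  7  8  9
  b  1  1  2  3  4  5  6  6  7  8
  u  2  2  1  2  3  4  5  6  7  8
  e  3  3  2  1  2  3  4  5  6  7
  h  4  4  3  2  2  3  4  5  6  7
  q  5  5  4  3  2  3  4  5  6  7
  x  6  6  5  4  3  3  4  5  6  7
  u  7  7  6  5  4  4  3  4  5  6
  b  8  8  7  6  5  5  4  3  4  5
  i  9  9  8  7  6  6  5  4  4  4
The bottom-right entry gives D[9][9] = 4, so no sequence of fewer than 4 edits works. Backtracking through the table gives one optimal edit sequence (4 edits):
  buehqxubi → ouehqxubi (sub b→o @1)
  ouehqxubi → oueqxubi (del h @4)
  oueqxubi → oueqvubi (sub x→v @5)
  oueqvubi → oueqvubti (ins t @8)
Edit distance = 4.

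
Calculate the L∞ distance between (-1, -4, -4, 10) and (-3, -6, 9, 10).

max(|x_i - y_i|) = max(|-1 - (-3)|, |-4 - (-6)|, |-4 - 9|, |10 - 10|) = max(2, 2, 13, 0) = 13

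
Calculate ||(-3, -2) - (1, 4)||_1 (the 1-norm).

Σ|x_i - y_i| = |-3 - 1| + |-2 - 4| = 4 + 6 = 10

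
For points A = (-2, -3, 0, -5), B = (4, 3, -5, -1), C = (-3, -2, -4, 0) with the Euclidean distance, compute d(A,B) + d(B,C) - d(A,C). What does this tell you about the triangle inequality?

d(A,B) = √(6² + 6² + 5² + 4²) = √113 ≈ 10.6301, d(B,C) = √(7² + 5² + 1² + 1²) = √76 ≈ 8.7178, d(A,C) = √(1² + 1² + 4² + 5²) = √43 ≈ 6.5574.
d(A,B) + d(B,C) - d(A,C) = 10.6301 + 8.7178 - 6.5574 = 19.3479 - 6.5574 = 12.7905 (to 4 decimal places). This is ≥ 0, so the triangle inequality holds for these points.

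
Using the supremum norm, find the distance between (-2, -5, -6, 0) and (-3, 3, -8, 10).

max(|x_i - y_i|) = max(|-2 - (-3)|, |-5 - 3|, |-6 - (-8)|, |0 - 10|) = max(1, 8, 2, 10) = 10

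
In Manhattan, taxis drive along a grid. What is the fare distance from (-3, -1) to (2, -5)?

Σ|x_i - y_i| = |-3 - 2| + |-1 - (-5)| = 5 + 4 = 9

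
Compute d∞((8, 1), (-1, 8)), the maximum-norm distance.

max(|x_i - y_i|) = max(|8 - (-1)|, |1 - 8|) = max(9, 7) = 9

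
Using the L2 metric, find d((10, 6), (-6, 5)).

√(Σ(x_i - y_i)²) = √((10 - (-6))² + (6 - 5)²)
= √(16² + 1²) = √(256 + 1) = √257 ≈ 16.0312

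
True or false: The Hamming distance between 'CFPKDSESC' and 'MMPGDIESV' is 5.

Differing positions: 1, 2, 4, 6, 9. Hamming distance = 5, so the claim is true.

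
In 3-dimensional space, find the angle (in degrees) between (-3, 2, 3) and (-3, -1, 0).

With u = (-3, 2, 3), v = (-3, -1, 0):
u·v = (-3)·(-3) + 2·(-1) + 3·0 = 9 + (-2) + 0 = 7.
|u| = √((-3)² + 2² + 3²) = √22, |v| = √((-3)² + (-1)² + 0²) = √10, so |u||v| = √(22·10) = √220.
cos θ = (u·v)/(|u||v|) = 7/√220 ≈ 0.47194
θ = arccos(0.47194) ≈ 61.84°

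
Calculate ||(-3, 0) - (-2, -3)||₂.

√(Σ(x_i - y_i)²) = √((-3 - (-2))² + (0 - (-3))²)
= √((-1)² + 3²) = √(1 + 9) = √10 ≈ 3.1623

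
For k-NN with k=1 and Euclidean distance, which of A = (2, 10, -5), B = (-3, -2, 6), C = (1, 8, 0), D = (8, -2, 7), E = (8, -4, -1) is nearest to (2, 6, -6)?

Distances: d(A) ≈ 4.1231, d(B) ≈ 15.2643, d(C) ≈ 6.4031, d(D) ≈ 16.4012, d(E) ≈ 12.6886. Nearest: A = (2, 10, -5) with distance 4.1231.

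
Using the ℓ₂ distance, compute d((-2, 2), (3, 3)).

(Σ|x_i - y_i|^2)^(1/2) = (|-2 - 3|^2 + |2 - 3|^2)^(1/2)
= (5^2 + 1^2)^(1/2) = (25 + 1)^(1/2) = (26)^(1/2) ≈ 5.099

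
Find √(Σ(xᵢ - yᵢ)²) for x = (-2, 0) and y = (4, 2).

√(Σ(x_i - y_i)²) = √((-2 - 4)² + (0 - 2)²)
= √((-6)² + (-2)²) = √(36 + 4) = √40 ≈ 6.3246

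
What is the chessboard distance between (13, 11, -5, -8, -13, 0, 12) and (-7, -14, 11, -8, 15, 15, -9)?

max(|x_i - y_i|) = max(|13 - (-7)|, |11 - (-14)|, |-5 - 11|, |-8 - (-8)|, |-13 - 15|, |0 - 15|, |12 - (-9)|) = max(20, 25, 16, 0, 28, 15, 21) = 28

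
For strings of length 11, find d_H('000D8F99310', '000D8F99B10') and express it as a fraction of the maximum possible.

Differing positions: 9. Hamming distance = 1. The maximum possible Hamming distance for length-11 strings is 11, so d_H/11 = 1/11 ≈ 0.0909.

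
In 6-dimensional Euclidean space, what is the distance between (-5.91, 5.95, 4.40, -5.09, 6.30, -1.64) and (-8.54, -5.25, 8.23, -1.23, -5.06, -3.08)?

√(Σ(x_i - y_i)²) = √((-5.91 - (-8.54))² + (5.95 - (-5.25))² + (4.4 - 8.23)² + (-5.09 - (-1.23))² + (6.3 - (-5.06))² + (-1.64 - (-3.08))²)
= √(2.63² + 11.2² + (-3.83)² + (-3.86)² + 11.36² + 1.44²) = √(6.9169 + 125.44 + 14.6689 + 14.8996 + 129.0496 + 2.0736) = √293.0486 ≈ 17.1187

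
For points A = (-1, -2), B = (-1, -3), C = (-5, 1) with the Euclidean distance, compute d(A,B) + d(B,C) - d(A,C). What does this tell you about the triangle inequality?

d(A,B) = √(0² + 1²) = √1 = 1, d(B,C) = √(4² + 4²) = √32 ≈ 5.6569, d(A,C) = √(4² + 3²) = √25 = 5.
d(A,B) + d(B,C) - d(A,C) = 1 + 5.6569 - 5 = 6.6569 - 5 = 1.6569 (to 4 decimal places). This is ≥ 0, so the triangle inequality holds for these points.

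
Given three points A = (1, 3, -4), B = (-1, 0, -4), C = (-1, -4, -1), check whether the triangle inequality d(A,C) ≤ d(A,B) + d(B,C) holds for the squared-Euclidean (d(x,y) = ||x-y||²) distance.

d(A,B) = 2² + 3² + 0² = 13, d(B,C) = 0² + 4² + 3² = 25, d(A,C) = 2² + 7² + 3² = 62.
d(A,C) = 62 > 13 + 25 = 38. Triangle inequality is VIOLATED. (Squared-Euclidean is not a metric — this is a counterexample.)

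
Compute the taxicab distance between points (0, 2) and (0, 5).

Σ|x_i - y_i| = |0 - 0| + |2 - 5| = 0 + 3 = 3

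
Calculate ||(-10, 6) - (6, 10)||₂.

√(Σ(x_i - y_i)²) = √((-10 - 6)² + (6 - 10)²)
= √((-16)² + (-4)²) = √(256 + 16) = √272 ≈ 16.4924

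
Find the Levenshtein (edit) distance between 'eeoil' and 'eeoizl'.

Let D[i][j] be the edit distance between the first i characters of 'eeoil' and the first j characters of 'eeoizl', with D[i][0] = i, D[0][j] = j, and D[i][j] = D[i-1][j-1] if the characters match, else 1 + min(D[i-1][j], D[i][j-1], D[i-1][j-1]). Filling the table (rows: prefixes of 'eeoil', columns: prefixes of 'eeoizl'):
     ε  e  e  o  i  z  l
  ε  0  1  2  3  4  5  6
  e  1  0  1  2  3  4  5
  e  2  1  0  1  2  3  4
  o  3  2  1  0  1  2  3
  i  4  3  2  1  0  1  2
  l  5  4  3  2  1  1  1
The bottom-right entry gives D[5][6] = 1, so no sequence of fewer than 1 edit works. Backtracking through the table gives one optimal edit sequence (1 edit):
  eeoil → eeoizl (ins z @5)
Edit distance = 1.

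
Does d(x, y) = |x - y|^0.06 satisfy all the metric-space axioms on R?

Yes. With 0 < p = 0.06 ≤ 1, d(x,y) = |x-y|^0.06 is a metric on R. Non-negativity and symmetry are immediate; |x-y|^0.06 = 0 ⟺ |x-y| = 0 ⟺ x = y. For the triangle inequality, the function t ↦ t^0.06 is subadditive on [0,∞) when p ≤ 1, so |x-z|^0.06 ≤ (|x-y| + |y-z|)^0.06 ≤ |x-y|^0.06 + |y-z|^0.06.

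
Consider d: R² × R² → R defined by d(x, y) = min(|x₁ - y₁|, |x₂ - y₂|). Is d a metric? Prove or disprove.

No. d fails identity of indiscernibles: take x = (1, 0) and y = (1, 3). Then d(x,y) = min(|1 - 1|, |0 - 3|) = min(0, 3) = 0, yet x ≠ y.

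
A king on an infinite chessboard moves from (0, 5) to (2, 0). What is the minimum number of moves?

max(|x_i - y_i|) = max(|0 - 2|, |5 - 0|) = max(2, 5) = 5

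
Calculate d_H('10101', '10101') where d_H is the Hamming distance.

Differing positions: none. Hamming distance = 0.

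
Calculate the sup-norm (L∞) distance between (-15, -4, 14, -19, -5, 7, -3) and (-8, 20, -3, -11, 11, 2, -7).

max(|x_i - y_i|) = max(|-15 - (-8)|, |-4 - 20|, |14 - (-3)|, |-19 - (-11)|, |-5 - 11|, |7 - 2|, |-3 - (-7)|) = max(7, 24, 17, 8, 16, 5, 4) = 24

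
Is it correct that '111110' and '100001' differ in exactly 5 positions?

Differing positions: 2, 3, 4, 5, 6. Hamming distance = 5, so the claim is true.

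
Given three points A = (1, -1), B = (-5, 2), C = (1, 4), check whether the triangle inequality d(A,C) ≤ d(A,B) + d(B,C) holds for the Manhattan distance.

d(A,B) = 6 + 3 = 9, d(B,C) = 6 + 2 = 8, d(A,C) = 0 + 5 = 5.
d(A,C) = 5 ≤ 9 + 8 = 17. Triangle inequality is satisfied.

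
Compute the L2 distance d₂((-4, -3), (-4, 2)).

√(Σ(x_i - y_i)²) = √((-4 - (-4))² + (-3 - 2)²)
= √(0² + (-5)²) = √(0 + 25) = √25 = 5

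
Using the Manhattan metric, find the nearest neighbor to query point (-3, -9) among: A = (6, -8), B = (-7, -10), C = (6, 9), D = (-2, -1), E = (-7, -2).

Distances: d(A) = 10, d(B) = 5, d(C) = 27, d(D) = 9, d(E) = 11. Nearest: B = (-7, -10) with distance 5.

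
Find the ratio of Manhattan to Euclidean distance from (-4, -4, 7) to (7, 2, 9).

L1 = |-4 - 7| + |-4 - 2| + |7 - 9| = 11 + 6 + 2 = 19
L2 = √(11² + 6² + 2²) = √161 ≈ 12.6886
L1 ≥ L2 always (equality iff movement is along one axis); L1 > L2 here.
Ratio L1/L2 = 19/√161 ≈ 1.4974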